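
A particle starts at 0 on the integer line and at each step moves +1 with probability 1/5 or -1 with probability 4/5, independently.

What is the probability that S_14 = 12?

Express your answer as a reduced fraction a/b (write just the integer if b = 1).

To reach position 12 after 14 steps: need 13 steps of +1 and 1 step of -1.
Number of such sequences: C(14,13) = 14
Each has probability (1/5)^13 · (4/5)^1 = 4/6103515625
P = 14 · 4/6103515625 = 56/6103515625

Answer: 56/6103515625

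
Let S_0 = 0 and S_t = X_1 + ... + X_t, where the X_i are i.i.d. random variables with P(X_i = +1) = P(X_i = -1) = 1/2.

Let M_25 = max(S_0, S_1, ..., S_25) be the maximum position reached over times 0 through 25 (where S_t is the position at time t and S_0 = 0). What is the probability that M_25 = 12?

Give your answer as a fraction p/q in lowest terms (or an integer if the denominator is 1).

Answer: 44275/8388608

Derivation:
Let M_25 = max(S_0,...,S_25). Use the reflection principle: for j ≥ 1, #{paths with M_25 ≥ j} = #{S_25 ≥ j} + #{S_25 ≥ j+1}.
By reflection, #{M_25 ≥ 12} = #{S_25 ≥ 12} + #{S_25 ≥ 13} = 245506 + 245506 = 491012.
#{M_25 ≥ 13} = #{S_25 ≥ 13} + #{S_25 ≥ 14} = 245506 + 68406 = 313912.
#{M_25 = 12} = 491012 - 313912 = 177100.
P(M_25 = 12) = 177100/33554432 = 44275/8388608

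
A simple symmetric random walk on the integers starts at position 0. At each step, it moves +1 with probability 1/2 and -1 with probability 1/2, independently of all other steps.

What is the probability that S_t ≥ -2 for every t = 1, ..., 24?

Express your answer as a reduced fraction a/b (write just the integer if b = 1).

Let f(t,s) = #length-t paths at position s with S_1..S_t all ≥ -2.
f(t,s) = f(t-1,s-1) + f(t-1,s+1) for s ≥ -2; f(t,s) = 0 for s < -2.
t=0: f(0,0)=1
t=1: f(1,-1)=1 f(1,1)=1
t=2: f(2,-2)=1 f(2,0)=2 f(2,2)=1
t=3: f(3,-1)=3 f(3,1)=3 f(3,3)=1
t=4: f(4,-2)=3 f(4,0)=6 f(4,2)=4 f(4,4)=1
t=5: f(5,-1)=9 f(5,1)=10 f(5,3)=5 f(5,5)=1
t=6: f(6,-2)=9 f(6,0)=19 f(6,2)=15 f(6,4)=6 f(6,6)=1
t=7: f(7,-1)=28 f(7,1)=34 f(7,3)=21 f(7,5)=7 f(7,7)=1
t=8: f(8,-2)=28 f(8,0)=62 f(8,2)=55 f(8,4)=28 f(8,6)=8 f(8,8)=1
t=9: f(9,-1)=90 f(9,1)=117 f(9,3)=83 f(9,5)=36 f(9,7)=9 f(9,9)=1
t=10: f(10,-2)=90 f(10,0)=207 f(10,2)=200 f(10,4)=119 f(10,6)=45 f(10,8)=10 f(10,10)=1
t=11: f(11,-1)=297 f(11,1)=407 f(11,3)=319 f(11,5)=164 f(11,7)=55 f(11,9)=11 f(11,11)=1
t=12: f(12,-2)=297 f(12,0)=704 f(12,2)=726 f(12,4)=483 f(12,6)=219 f(12,8)=66 f(12,10)=12 f(12,12)=1
t=13: f(13,-1)=1001 f(13,1)=1430 f(13,3)=1209 f(13,5)=702 f(13,7)=285 f(13,9)=78 f(13,11)=13 f(13,13)=1
t=14: f(14,-2)=1001 f(14,0)=2431 f(14,2)=2639 f(14,4)=1911 f(14,6)=987 f(14,8)=363 f(14,10)=91 f(14,12)=14 f(14,14)=1
t=15: f(15,-1)=3432 f(15,1)=5070 f(15,3)=4550 f(15,5)=2898 f(15,7)=1350 f(15,9)=454 f(15,11)=105 f(15,13)=15 f(15,15)=1
t=16: f(16,-2)=3432 f(16,0)=8502 f(16,2)=9620 f(16,4)=7448 f(16,6)=4248 f(16,8)=1804 f(16,10)=559 f(16,12)=120 f(16,14)=16 f(16,16)=1
t=17: f(17,-1)=11934 f(17,1)=18122 f(17,3)=17068 f(17,5)=11696 f(17,7)=6052 f(17,9)=2363 f(17,11)=679 f(17,13)=136 f(17,15)=17 f(17,17)=1
t=18: f(18,-2)=11934 f(18,0)=30056 f(18,2)=35190 f(18,4)=28764 f(18,6)=17748 f(18,8)=8415 f(18,10)=3042 f(18,12)=815 f(18,14)=153 f(18,16)=18 f(18,18)=1
t=19: f(19,-1)=41990 f(19,1)=65246 f(19,3)=63954 f(19,5)=46512 f(19,7)=26163 f(19,9)=11457 f(19,11)=3857 f(19,13)=968 f(19,15)=171 f(19,17)=19 f(19,19)=1
t=20: f(20,-2)=41990 f(20,0)=107236 f(20,2)=129200 f(20,4)=110466 f(20,6)=72675 f(20,8)=37620 f(20,10)=15314 f(20,12)=4825 f(20,14)=1139 f(20,16)=190 f(20,18)=20 f(20,20)=1
t=21: f(21,-1)=149226 f(21,1)=236436 f(21,3)=239666 f(21,5)=183141 f(21,7)=110295 f(21,9)=52934 f(21,11)=20139 f(21,13)=5964 f(21,15)=1329 f(21,17)=210 f(21,19)=21 f(21,21)=1
t=22: f(22,-2)=149226 f(22,0)=385662 f(22,2)=476102 f(22,4)=422807 f(22,6)=293436 f(22,8)=163229 f(22,10)=73073 f(22,12)=26103 f(22,14)=7293 f(22,16)=1539 f(22,18)=231 f(22,20)=22 f(22,22)=1
t=23: f(23,-1)=534888 f(23,1)=861764 f(23,3)=898909 f(23,5)=716243 f(23,7)=456665 f(23,9)=236302 f(23,11)=99176 f(23,13)=33396 f(23,15)=8832 f(23,17)=1770 f(23,19)=253 f(23,21)=23 f(23,23)=1
t=24: f(24,-2)=534888 f(24,0)=1396652 f(24,2)=1760673 f(24,4)=1615152 f(24,6)=1172908 f(24,8)=692967 f(24,10)=335478 f(24,12)=132572 f(24,14)=42228 f(24,16)=10602 f(24,18)=2023 f(24,20)=276 f(24,22)=24 f(24,24)=1
Σ_s f(24,s) = 7696444
P = 7696444/16777216 = 1924111/4194304

Answer: 1924111/4194304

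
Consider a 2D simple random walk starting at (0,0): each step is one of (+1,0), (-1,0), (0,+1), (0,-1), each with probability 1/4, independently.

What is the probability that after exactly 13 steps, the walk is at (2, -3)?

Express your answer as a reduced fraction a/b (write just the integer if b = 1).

Let h be the number of horizontal steps (so 13-h are vertical). To end at (2,-3) need (h+2)/2 right-steps and ((13-h)-3)/2 up-steps.
Sum over h with 2 ≤ h ≤ 10, h ≡ 0 (mod 2), 13-h ≡ 1 (mod 2):
h=2: C(13,2)·C(2,2)·C(11,4) = 78·1·330 = 25740
h=4: C(13,4)·C(4,3)·C(9,3) = 715·4·84 = 240240
h=6: C(13,6)·C(6,4)·C(7,2) = 1716·15·21 = 540540
h=8: C(13,8)·C(8,5)·C(5,1) = 1287·56·5 = 360360
h=10: C(13,10)·C(10,6)·C(3,0) = 286·210·1 = 60060
Total favorable: 1226940
Total paths: 4^13 = 67108864
P = 1226940/67108864 = 306735/16777216

Answer: 306735/16777216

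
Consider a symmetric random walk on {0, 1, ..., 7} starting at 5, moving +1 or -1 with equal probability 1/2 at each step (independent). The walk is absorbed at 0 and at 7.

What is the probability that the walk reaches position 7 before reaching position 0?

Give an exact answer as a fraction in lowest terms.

Answer: 5/7

Derivation:
Symmetric walk (p = 1/2): the harmonic-function argument gives P(hit 7 before 0 | start at 5) = a/N.
P = 5/7 = 5/7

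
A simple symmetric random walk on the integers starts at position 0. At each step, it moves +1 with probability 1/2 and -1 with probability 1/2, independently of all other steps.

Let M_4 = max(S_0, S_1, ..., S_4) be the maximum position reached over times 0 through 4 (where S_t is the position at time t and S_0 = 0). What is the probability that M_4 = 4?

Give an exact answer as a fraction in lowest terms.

Answer: 1/16

Derivation:
Let M_4 = max(S_0,...,S_4). Use the reflection principle: for j ≥ 1, #{paths with M_4 ≥ j} = #{S_4 ≥ j} + #{S_4 ≥ j+1}.
By reflection, #{M_4 ≥ 4} = #{S_4 ≥ 4} + #{S_4 ≥ 5} = 1 + 0 = 1.
#{M_4 ≥ 5} = #{S_4 ≥ 5} + #{S_4 ≥ 6} = 0 + 0 = 0.
#{M_4 = 4} = 1 - 0 = 1.
P(M_4 = 4) = 1/16 = 1/16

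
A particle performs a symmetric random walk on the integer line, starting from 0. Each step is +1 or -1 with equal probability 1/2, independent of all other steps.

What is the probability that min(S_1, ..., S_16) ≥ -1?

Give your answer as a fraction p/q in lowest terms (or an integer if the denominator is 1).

Let f(t,s) = #length-t paths at position s with S_1..S_t all ≥ -1.
f(t,s) = f(t-1,s-1) + f(t-1,s+1) for s ≥ -1; f(t,s) = 0 for s < -1.
t=0: f(0,0)=1
t=1: f(1,-1)=1 f(1,1)=1
t=2: f(2,0)=2 f(2,2)=1
t=3: f(3,-1)=2 f(3,1)=3 f(3,3)=1
t=4: f(4,0)=5 f(4,2)=4 f(4,4)=1
t=5: f(5,-1)=5 f(5,1)=9 f(5,3)=5 f(5,5)=1
t=6: f(6,0)=14 f(6,2)=14 f(6,4)=6 f(6,6)=1
t=7: f(7,-1)=14 f(7,1)=28 f(7,3)=20 f(7,5)=7 f(7,7)=1
t=8: f(8,0)=42 f(8,2)=48 f(8,4)=27 f(8,6)=8 f(8,8)=1
t=9: f(9,-1)=42 f(9,1)=90 f(9,3)=75 f(9,5)=35 f(9,7)=9 f(9,9)=1
t=10: f(10,0)=132 f(10,2)=165 f(10,4)=110 f(10,6)=44 f(10,8)=10 f(10,10)=1
t=11: f(11,-1)=132 f(11,1)=297 f(11,3)=275 f(11,5)=154 f(11,7)=54 f(11,9)=11 f(11,11)=1
t=12: f(12,0)=429 f(12,2)=572 f(12,4)=429 f(12,6)=208 f(12,8)=65 f(12,10)=12 f(12,12)=1
t=13: f(13,-1)=429 f(13,1)=1001 f(13,3)=1001 f(13,5)=637 f(13,7)=273 f(13,9)=77 f(13,11)=13 f(13,13)=1
t=14: f(14,0)=1430 f(14,2)=2002 f(14,4)=1638 f(14,6)=910 f(14,8)=350 f(14,10)=90 f(14,12)=14 f(14,14)=1
t=15: f(15,-1)=1430 f(15,1)=3432 f(15,3)=3640 f(15,5)=2548 f(15,7)=1260 f(15,9)=440 f(15,11)=104 f(15,13)=15 f(15,15)=1
t=16: f(16,0)=4862 f(16,2)=7072 f(16,4)=6188 f(16,6)=3808 f(16,8)=1700 f(16,10)=544 f(16,12)=119 f(16,14)=16 f(16,16)=1
Σ_s f(16,s) = 24310
P = 24310/65536 = 12155/32768

Answer: 12155/32768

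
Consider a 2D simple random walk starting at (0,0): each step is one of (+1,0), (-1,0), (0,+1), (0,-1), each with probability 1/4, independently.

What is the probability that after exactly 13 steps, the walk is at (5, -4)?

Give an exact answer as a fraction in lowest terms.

Answer: 16731/8388608

Derivation:
Let h be the number of horizontal steps (so 13-h are vertical). To end at (5,-4) need (h+5)/2 right-steps and ((13-h)-4)/2 up-steps.
Sum over h with 5 ≤ h ≤ 9, h ≡ 1 (mod 2), 13-h ≡ 0 (mod 2):
h=5: C(13,5)·C(5,5)·C(8,2) = 1287·1·28 = 36036
h=7: C(13,7)·C(7,6)·C(6,1) = 1716·7·6 = 72072
h=9: C(13,9)·C(9,7)·C(4,0) = 715·36·1 = 25740
Total favorable: 133848
Total paths: 4^13 = 67108864
P = 133848/67108864 = 16731/8388608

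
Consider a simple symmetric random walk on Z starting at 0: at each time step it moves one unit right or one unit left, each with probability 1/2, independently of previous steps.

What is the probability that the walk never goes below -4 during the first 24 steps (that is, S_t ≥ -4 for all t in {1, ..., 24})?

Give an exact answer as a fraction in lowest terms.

Let f(t,s) = #length-t paths at position s with S_1..S_t all ≥ -4.
f(t,s) = f(t-1,s-1) + f(t-1,s+1) for s ≥ -4; f(t,s) = 0 for s < -4.
t=0: f(0,0)=1
t=1: f(1,-1)=1 f(1,1)=1
t=2: f(2,-2)=1 f(2,0)=2 f(2,2)=1
t=3: f(3,-3)=1 f(3,-1)=3 f(3,1)=3 f(3,3)=1
t=4: f(4,-4)=1 f(4,-2)=4 f(4,0)=6 f(4,2)=4 f(4,4)=1
t=5: f(5,-3)=5 f(5,-1)=10 f(5,1)=10 f(5,3)=5 f(5,5)=1
t=6: f(6,-4)=5 f(6,-2)=15 f(6,0)=20 f(6,2)=15 f(6,4)=6 f(6,6)=1
t=7: f(7,-3)=20 f(7,-1)=35 f(7,1)=35 f(7,3)=21 f(7,5)=7 f(7,7)=1
t=8: f(8,-4)=20 f(8,-2)=55 f(8,0)=70 f(8,2)=56 f(8,4)=28 f(8,6)=8 f(8,8)=1
t=9: f(9,-3)=75 f(9,-1)=125 f(9,1)=126 f(9,3)=84 f(9,5)=36 f(9,7)=9 f(9,9)=1
t=10: f(10,-4)=75 f(10,-2)=200 f(10,0)=251 f(10,2)=210 f(10,4)=120 f(10,6)=45 f(10,8)=10 f(10,10)=1
t=11: f(11,-3)=275 f(11,-1)=451 f(11,1)=461 f(11,3)=330 f(11,5)=165 f(11,7)=55 f(11,9)=11 f(11,11)=1
t=12: f(12,-4)=275 f(12,-2)=726 f(12,0)=912 f(12,2)=791 f(12,4)=495 f(12,6)=220 f(12,8)=66 f(12,10)=12 f(12,12)=1
t=13: f(13,-3)=1001 f(13,-1)=1638 f(13,1)=1703 f(13,3)=1286 f(13,5)=715 f(13,7)=286 f(13,9)=78 f(13,11)=13 f(13,13)=1
t=14: f(14,-4)=1001 f(14,-2)=2639 f(14,0)=3341 f(14,2)=2989 f(14,4)=2001 f(14,6)=1001 f(14,8)=364 f(14,10)=91 f(14,12)=14 f(14,14)=1
t=15: f(15,-3)=3640 f(15,-1)=5980 f(15,1)=6330 f(15,3)=4990 f(15,5)=3002 f(15,7)=1365 f(15,9)=455 f(15,11)=105 f(15,13)=15 f(15,15)=1
t=16: f(16,-4)=3640 f(16,-2)=9620 f(16,0)=12310 f(16,2)=11320 f(16,4)=7992 f(16,6)=4367 f(16,8)=1820 f(16,10)=560 f(16,12)=120 f(16,14)=16 f(16,16)=1
t=17: f(17,-3)=13260 f(17,-1)=21930 f(17,1)=23630 f(17,3)=19312 f(17,5)=12359 f(17,7)=6187 f(17,9)=2380 f(17,11)=680 f(17,13)=136 f(17,15)=17 f(17,17)=1
t=18: f(18,-4)=13260 f(18,-2)=35190 f(18,0)=45560 f(18,2)=42942 f(18,4)=31671 f(18,6)=18546 f(18,8)=8567 f(18,10)=3060 f(18,12)=816 f(18,14)=153 f(18,16)=18 f(18,18)=1
t=19: f(19,-3)=48450 f(19,-1)=80750 f(19,1)=88502 f(19,3)=74613 f(19,5)=50217 f(19,7)=27113 f(19,9)=11627 f(19,11)=3876 f(19,13)=969 f(19,15)=171 f(19,17)=19 f(19,19)=1
t=20: f(20,-4)=48450 f(20,-2)=129200 f(20,0)=169252 f(20,2)=163115 f(20,4)=124830 f(20,6)=77330 f(20,8)=38740 f(20,10)=15503 f(20,12)=4845 f(20,14)=1140 f(20,16)=190 f(20,18)=20 f(20,20)=1
t=21: f(21,-3)=177650 f(21,-1)=298452 f(21,1)=332367 f(21,3)=287945 f(21,5)=202160 f(21,7)=116070 f(21,9)=54243 f(21,11)=20348 f(21,13)=5985 f(21,15)=1330 f(21,17)=210 f(21,19)=21 f(21,21)=1
t=22: f(22,-4)=177650 f(22,-2)=476102 f(22,0)=630819 f(22,2)=620312 f(22,4)=490105 f(22,6)=318230 f(22,8)=170313 f(22,10)=74591 f(22,12)=26333 f(22,14)=7315 f(22,16)=1540 f(22,18)=231 f(22,20)=22 f(22,22)=1
t=23: f(23,-3)=653752 f(23,-1)=1106921 f(23,1)=1251131 f(23,3)=1110417 f(23,5)=808335 f(23,7)=488543 f(23,9)=244904 f(23,11)=100924 f(23,13)=33648 f(23,15)=8855 f(23,17)=1771 f(23,19)=253 f(23,21)=23 f(23,23)=1
t=24: f(24,-4)=653752 f(24,-2)=1760673 f(24,0)=2358052 f(24,2)=2361548 f(24,4)=1918752 f(24,6)=1296878 f(24,8)=733447 f(24,10)=345828 f(24,12)=134572 f(24,14)=42503 f(24,16)=10626 f(24,18)=2024 f(24,20)=276 f(24,22)=24 f(24,24)=1
Σ_s f(24,s) = 11618956
P = 11618956/16777216 = 2904739/4194304

Answer: 2904739/4194304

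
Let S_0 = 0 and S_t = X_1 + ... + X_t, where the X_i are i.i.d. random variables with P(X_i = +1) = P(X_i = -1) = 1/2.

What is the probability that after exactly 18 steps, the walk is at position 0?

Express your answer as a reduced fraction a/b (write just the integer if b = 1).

To return to 0 after 18 steps: need exactly 9 steps of +1 and 9 of -1.
Favorable paths: C(18,9) = 48620
Total paths: 2^18 = 262144
P = 48620/262144 = 12155/65536

Answer: 12155/65536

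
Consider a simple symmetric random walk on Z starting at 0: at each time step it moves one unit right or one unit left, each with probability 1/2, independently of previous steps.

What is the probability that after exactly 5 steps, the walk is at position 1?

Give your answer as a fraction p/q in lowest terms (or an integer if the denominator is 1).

Answer: 5/16

Derivation:
To reach position 1 after 5 steps: need 3 steps of +1 and 2 of -1.
Favorable paths: C(5,3) = 10
Total paths: 2^5 = 32
P = 10/32 = 5/16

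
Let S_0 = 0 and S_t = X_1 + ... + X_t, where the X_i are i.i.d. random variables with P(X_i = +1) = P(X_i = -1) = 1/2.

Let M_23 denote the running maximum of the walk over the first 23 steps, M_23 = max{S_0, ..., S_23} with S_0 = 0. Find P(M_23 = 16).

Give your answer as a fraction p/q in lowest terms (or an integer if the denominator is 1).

Answer: 1771/8388608

Derivation:
Let M_23 = max(S_0,...,S_23). Use the reflection principle: for j ≥ 1, #{paths with M_23 ≥ j} = #{S_23 ≥ j} + #{S_23 ≥ j+1}.
By reflection, #{M_23 ≥ 16} = #{S_23 ≥ 16} + #{S_23 ≥ 17} = 2048 + 2048 = 4096.
#{M_23 ≥ 17} = #{S_23 ≥ 17} + #{S_23 ≥ 18} = 2048 + 277 = 2325.
#{M_23 = 16} = 4096 - 2325 = 1771.
P(M_23 = 16) = 1771/8388608 = 1771/8388608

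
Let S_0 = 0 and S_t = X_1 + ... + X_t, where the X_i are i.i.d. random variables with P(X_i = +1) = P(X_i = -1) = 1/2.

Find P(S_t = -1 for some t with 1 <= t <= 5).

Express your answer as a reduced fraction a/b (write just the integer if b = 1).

Count via complement. Let g(t,s) = #length-t paths at position s with S_1..S_t all ≠ -1.
g(t,s) = g(t-1,s-1) + g(t-1,s+1) for s ≠ -1; g(t,-1) = 0.
t=0: g(0,0)=1
t=1: g(1,1)=1
t=2: g(2,0)=1 g(2,2)=1
t=3: g(3,1)=2 g(3,3)=1
t=4: g(4,0)=2 g(4,2)=3 g(4,4)=1
t=5: g(5,1)=5 g(5,3)=4 g(5,5)=1
Paths never hitting -1: Σ_s g(5,s) = 10
Paths hitting -1: 2^5 - 10 = 22
P = 22/32 = 11/16

Answer: 11/16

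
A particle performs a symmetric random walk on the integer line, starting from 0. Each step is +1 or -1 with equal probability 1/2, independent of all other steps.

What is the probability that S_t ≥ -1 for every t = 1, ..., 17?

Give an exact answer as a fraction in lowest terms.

Let f(t,s) = #length-t paths at position s with S_1..S_t all ≥ -1.
f(t,s) = f(t-1,s-1) + f(t-1,s+1) for s ≥ -1; f(t,s) = 0 for s < -1.
t=0: f(0,0)=1
t=1: f(1,-1)=1 f(1,1)=1
t=2: f(2,0)=2 f(2,2)=1
t=3: f(3,-1)=2 f(3,1)=3 f(3,3)=1
t=4: f(4,0)=5 f(4,2)=4 f(4,4)=1
t=5: f(5,-1)=5 f(5,1)=9 f(5,3)=5 f(5,5)=1
t=6: f(6,0)=14 f(6,2)=14 f(6,4)=6 f(6,6)=1
t=7: f(7,-1)=14 f(7,1)=28 f(7,3)=20 f(7,5)=7 f(7,7)=1
t=8: f(8,0)=42 f(8,2)=48 f(8,4)=27 f(8,6)=8 f(8,8)=1
t=9: f(9,-1)=42 f(9,1)=90 f(9,3)=75 f(9,5)=35 f(9,7)=9 f(9,9)=1
t=10: f(10,0)=132 f(10,2)=165 f(10,4)=110 f(10,6)=44 f(10,8)=10 f(10,10)=1
t=11: f(11,-1)=132 f(11,1)=297 f(11,3)=275 f(11,5)=154 f(11,7)=54 f(11,9)=11 f(11,11)=1
t=12: f(12,0)=429 f(12,2)=572 f(12,4)=429 f(12,6)=208 f(12,8)=65 f(12,10)=12 f(12,12)=1
t=13: f(13,-1)=429 f(13,1)=1001 f(13,3)=1001 f(13,5)=637 f(13,7)=273 f(13,9)=77 f(13,11)=13 f(13,13)=1
t=14: f(14,0)=1430 f(14,2)=2002 f(14,4)=1638 f(14,6)=910 f(14,8)=350 f(14,10)=90 f(14,12)=14 f(14,14)=1
t=15: f(15,-1)=1430 f(15,1)=3432 f(15,3)=3640 f(15,5)=2548 f(15,7)=1260 f(15,9)=440 f(15,11)=104 f(15,13)=15 f(15,15)=1
t=16: f(16,0)=4862 f(16,2)=7072 f(16,4)=6188 f(16,6)=3808 f(16,8)=1700 f(16,10)=544 f(16,12)=119 f(16,14)=16 f(16,16)=1
t=17: f(17,-1)=4862 f(17,1)=11934 f(17,3)=13260 f(17,5)=9996 f(17,7)=5508 f(17,9)=2244 f(17,11)=663 f(17,13)=135 f(17,15)=17 f(17,17)=1
Σ_s f(17,s) = 48620
P = 48620/131072 = 12155/32768

Answer: 12155/32768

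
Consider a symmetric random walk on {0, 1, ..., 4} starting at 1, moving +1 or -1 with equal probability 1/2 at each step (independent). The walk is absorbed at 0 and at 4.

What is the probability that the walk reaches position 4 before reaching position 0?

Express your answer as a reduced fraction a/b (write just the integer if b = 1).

Symmetric walk (p = 1/2): the harmonic-function argument gives P(hit 4 before 0 | start at 1) = a/N.
P = 1/4 = 1/4

Answer: 1/4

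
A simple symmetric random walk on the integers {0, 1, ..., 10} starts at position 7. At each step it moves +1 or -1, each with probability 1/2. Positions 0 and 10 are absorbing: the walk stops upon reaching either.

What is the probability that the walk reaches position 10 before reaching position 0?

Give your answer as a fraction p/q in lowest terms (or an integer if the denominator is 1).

Answer: 7/10

Derivation:
Symmetric walk (p = 1/2): the harmonic-function argument gives P(hit 10 before 0 | start at 7) = a/N.
P = 7/10 = 7/10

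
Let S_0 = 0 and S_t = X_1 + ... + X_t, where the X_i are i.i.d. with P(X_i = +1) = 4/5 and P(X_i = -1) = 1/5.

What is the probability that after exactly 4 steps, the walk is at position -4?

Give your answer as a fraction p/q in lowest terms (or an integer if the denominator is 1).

To reach position -4 after 4 steps: need 0 steps of +1 and 4 steps of -1.
Number of such sequences: C(4,0) = 1
Each has probability (4/5)^0 · (1/5)^4 = 1/625
P = 1 · 1/625 = 1/625

Answer: 1/625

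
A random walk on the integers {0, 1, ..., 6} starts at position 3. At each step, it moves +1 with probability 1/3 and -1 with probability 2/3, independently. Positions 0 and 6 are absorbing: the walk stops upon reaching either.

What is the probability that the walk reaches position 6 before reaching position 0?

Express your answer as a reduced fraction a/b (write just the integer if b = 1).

Biased walk: p = 1/3, q = 2/3, r = q/p = 2
Gambler's ruin: P(hit 6 before 0 | start at 3) = (1 - r^a)/(1 - r^N)
r^3 = 8; r^6 = 64
P = (1 - 8) / (1 - 64) = -7 / -63 = 1/9

Answer: 1/9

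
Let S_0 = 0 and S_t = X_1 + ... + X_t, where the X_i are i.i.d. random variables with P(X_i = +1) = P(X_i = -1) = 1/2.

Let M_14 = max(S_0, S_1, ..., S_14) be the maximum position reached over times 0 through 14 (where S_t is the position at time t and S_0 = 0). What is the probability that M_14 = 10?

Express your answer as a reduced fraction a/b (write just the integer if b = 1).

Let M_14 = max(S_0,...,S_14). Use the reflection principle: for j ≥ 1, #{paths with M_14 ≥ j} = #{S_14 ≥ j} + #{S_14 ≥ j+1}.
By reflection, #{M_14 ≥ 10} = #{S_14 ≥ 10} + #{S_14 ≥ 11} = 106 + 15 = 121.
#{M_14 ≥ 11} = #{S_14 ≥ 11} + #{S_14 ≥ 12} = 15 + 15 = 30.
#{M_14 = 10} = 121 - 30 = 91.
P(M_14 = 10) = 91/16384 = 91/16384

Answer: 91/16384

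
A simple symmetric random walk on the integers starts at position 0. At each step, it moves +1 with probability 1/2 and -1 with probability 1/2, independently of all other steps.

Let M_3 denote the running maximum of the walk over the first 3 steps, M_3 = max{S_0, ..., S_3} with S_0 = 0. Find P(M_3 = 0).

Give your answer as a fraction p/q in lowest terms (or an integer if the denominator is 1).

Answer: 3/8

Derivation:
Let M_3 = max(S_0,...,S_3). Use the reflection principle: for j ≥ 1, #{paths with M_3 ≥ j} = #{S_3 ≥ j} + #{S_3 ≥ j+1}.
P(M_3 ≥ 0) = 1 since S_0 = 0, so #{M_3 ≥ 0} = 8.
#{M_3 ≥ 1} = #{S_3 ≥ 1} + #{S_3 ≥ 2} = 4 + 1 = 5.
#{M_3 = 0} = 8 - 5 = 3.
P(M_3 = 0) = 3/8 = 3/8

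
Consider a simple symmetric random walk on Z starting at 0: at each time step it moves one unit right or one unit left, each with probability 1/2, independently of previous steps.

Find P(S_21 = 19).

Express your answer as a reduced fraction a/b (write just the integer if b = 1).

Answer: 21/2097152

Derivation:
To reach position 19 after 21 steps: need 20 steps of +1 and 1 of -1.
Favorable paths: C(21,20) = 21
Total paths: 2^21 = 2097152
P = 21/2097152 = 21/2097152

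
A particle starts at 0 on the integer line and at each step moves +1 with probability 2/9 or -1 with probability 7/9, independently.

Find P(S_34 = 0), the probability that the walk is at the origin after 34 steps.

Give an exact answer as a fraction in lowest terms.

To be at 0 after 34 steps: need exactly 17 steps of +1 and 17 of -1.
Number of such sequences: C(34,17) = 2333606220
Each has probability (2/9)^17 · (7/9)^17 = 30491346729331195904/278128389443693511257285776231761
P = 2333606220 · 30491346729331195904/278128389443693511257285776231761 = 2635362829027553155615293440/10301051460877537453973547267843

Answer: 2635362829027553155615293440/10301051460877537453973547267843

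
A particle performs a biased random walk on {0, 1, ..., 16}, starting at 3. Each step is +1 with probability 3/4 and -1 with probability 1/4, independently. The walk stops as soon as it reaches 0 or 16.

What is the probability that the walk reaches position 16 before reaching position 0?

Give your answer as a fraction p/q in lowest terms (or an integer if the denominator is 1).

Answer: 20726199/21523360

Derivation:
Biased walk: p = 3/4, q = 1/4, r = q/p = 1/3
Gambler's ruin: P(hit 16 before 0 | start at 3) = (1 - r^a)/(1 - r^N)
r^3 = 1/27; r^16 = 1/43046721
P = (1 - 1/27) / (1 - 1/43046721) = 26/27 / 43046720/43046721 = 20726199/21523360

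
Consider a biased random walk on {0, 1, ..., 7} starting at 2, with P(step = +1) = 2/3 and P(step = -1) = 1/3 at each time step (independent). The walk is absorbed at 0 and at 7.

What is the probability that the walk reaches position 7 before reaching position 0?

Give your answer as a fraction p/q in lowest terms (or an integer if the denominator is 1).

Answer: 96/127

Derivation:
Biased walk: p = 2/3, q = 1/3, r = q/p = 1/2
Gambler's ruin: P(hit 7 before 0 | start at 2) = (1 - r^a)/(1 - r^N)
r^2 = 1/4; r^7 = 1/128
P = (1 - 1/4) / (1 - 1/128) = 3/4 / 127/128 = 96/127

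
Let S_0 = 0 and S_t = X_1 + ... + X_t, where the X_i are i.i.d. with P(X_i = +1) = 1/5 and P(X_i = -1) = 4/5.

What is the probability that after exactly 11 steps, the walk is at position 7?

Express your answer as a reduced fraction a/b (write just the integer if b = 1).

Answer: 176/9765625

Derivation:
To reach position 7 after 11 steps: need 9 steps of +1 and 2 steps of -1.
Number of such sequences: C(11,9) = 55
Each has probability (1/5)^9 · (4/5)^2 = 16/48828125
P = 55 · 16/48828125 = 176/9765625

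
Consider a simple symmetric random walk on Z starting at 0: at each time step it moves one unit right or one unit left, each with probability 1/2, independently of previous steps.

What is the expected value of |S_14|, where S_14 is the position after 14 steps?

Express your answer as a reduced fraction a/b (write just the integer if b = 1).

S_14 takes values m ≡ 0 (mod 2) with |m| ≤ 14; P(S_14=m) = C(14,(14+m)/2)/2^14.
Total paths: 2^14 = 16384
Distribution: P(S=-14)=1/16384, P(S=-12)=14/16384, P(S=-10)=91/16384, P(S=-8)=364/16384, P(S=-6)=1001/16384, P(S=-4)=2002/16384, P(S=-2)=3003/16384, P(S=0)=3432/16384, P(S=2)=3003/16384, P(S=4)=2002/16384, P(S=6)=1001/16384, P(S=8)=364/16384, P(S=10)=91/16384, P(S=12)=14/16384, P(S=14)=1/16384
E[|S_14|] = Σ_m |m|·P(S_14=m) = 48048/16384 = 3003/1024

Answer: 3003/1024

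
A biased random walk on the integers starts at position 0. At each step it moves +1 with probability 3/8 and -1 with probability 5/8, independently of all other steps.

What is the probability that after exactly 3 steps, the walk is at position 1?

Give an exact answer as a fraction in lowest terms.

To reach position 1 after 3 steps: need 2 steps of +1 and 1 step of -1.
Number of such sequences: C(3,2) = 3
Each has probability (3/8)^2 · (5/8)^1 = 45/512
P = 3 · 45/512 = 135/512

Answer: 135/512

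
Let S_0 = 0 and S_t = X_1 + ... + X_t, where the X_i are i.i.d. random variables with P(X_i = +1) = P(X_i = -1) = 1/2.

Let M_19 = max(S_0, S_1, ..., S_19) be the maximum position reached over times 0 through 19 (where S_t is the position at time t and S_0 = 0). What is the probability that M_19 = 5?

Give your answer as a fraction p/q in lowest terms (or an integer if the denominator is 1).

Let M_19 = max(S_0,...,S_19). Use the reflection principle: for j ≥ 1, #{paths with M_19 ≥ j} = #{S_19 ≥ j} + #{S_19 ≥ j+1}.
By reflection, #{M_19 ≥ 5} = #{S_19 ≥ 5} + #{S_19 ≥ 6} = 94184 + 43796 = 137980.
#{M_19 ≥ 6} = #{S_19 ≥ 6} + #{S_19 ≥ 7} = 43796 + 43796 = 87592.
#{M_19 = 5} = 137980 - 87592 = 50388.
P(M_19 = 5) = 50388/524288 = 12597/131072

Answer: 12597/131072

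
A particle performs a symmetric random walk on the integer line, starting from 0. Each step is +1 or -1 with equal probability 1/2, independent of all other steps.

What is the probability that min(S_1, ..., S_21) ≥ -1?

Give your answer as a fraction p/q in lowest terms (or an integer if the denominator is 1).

Let f(t,s) = #length-t paths at position s with S_1..S_t all ≥ -1.
f(t,s) = f(t-1,s-1) + f(t-1,s+1) for s ≥ -1; f(t,s) = 0 for s < -1.
t=0: f(0,0)=1
t=1: f(1,-1)=1 f(1,1)=1
t=2: f(2,0)=2 f(2,2)=1
t=3: f(3,-1)=2 f(3,1)=3 f(3,3)=1
t=4: f(4,0)=5 f(4,2)=4 f(4,4)=1
t=5: f(5,-1)=5 f(5,1)=9 f(5,3)=5 f(5,5)=1
t=6: f(6,0)=14 f(6,2)=14 f(6,4)=6 f(6,6)=1
t=7: f(7,-1)=14 f(7,1)=28 f(7,3)=20 f(7,5)=7 f(7,7)=1
t=8: f(8,0)=42 f(8,2)=48 f(8,4)=27 f(8,6)=8 f(8,8)=1
t=9: f(9,-1)=42 f(9,1)=90 f(9,3)=75 f(9,5)=35 f(9,7)=9 f(9,9)=1
t=10: f(10,0)=132 f(10,2)=165 f(10,4)=110 f(10,6)=44 f(10,8)=10 f(10,10)=1
t=11: f(11,-1)=132 f(11,1)=297 f(11,3)=275 f(11,5)=154 f(11,7)=54 f(11,9)=11 f(11,11)=1
t=12: f(12,0)=429 f(12,2)=572 f(12,4)=429 f(12,6)=208 f(12,8)=65 f(12,10)=12 f(12,12)=1
t=13: f(13,-1)=429 f(13,1)=1001 f(13,3)=1001 f(13,5)=637 f(13,7)=273 f(13,9)=77 f(13,11)=13 f(13,13)=1
t=14: f(14,0)=1430 f(14,2)=2002 f(14,4)=1638 f(14,6)=910 f(14,8)=350 f(14,10)=90 f(14,12)=14 f(14,14)=1
t=15: f(15,-1)=1430 f(15,1)=3432 f(15,3)=3640 f(15,5)=2548 f(15,7)=1260 f(15,9)=440 f(15,11)=104 f(15,13)=15 f(15,15)=1
t=16: f(16,0)=4862 f(16,2)=7072 f(16,4)=6188 f(16,6)=3808 f(16,8)=1700 f(16,10)=544 f(16,12)=119 f(16,14)=16 f(16,16)=1
t=17: f(17,-1)=4862 f(17,1)=11934 f(17,3)=13260 f(17,5)=9996 f(17,7)=5508 f(17,9)=2244 f(17,11)=663 f(17,13)=135 f(17,15)=17 f(17,17)=1
t=18: f(18,0)=16796 f(18,2)=25194 f(18,4)=23256 f(18,6)=15504 f(18,8)=7752 f(18,10)=2907 f(18,12)=798 f(18,14)=152 f(18,16)=18 f(18,18)=1
t=19: f(19,-1)=16796 f(19,1)=41990 f(19,3)=48450 f(19,5)=38760 f(19,7)=23256 f(19,9)=10659 f(19,11)=3705 f(19,13)=950 f(19,15)=170 f(19,17)=19 f(19,19)=1
t=20: f(20,0)=58786 f(20,2)=90440 f(20,4)=87210 f(20,6)=62016 f(20,8)=33915 f(20,10)=14364 f(20,12)=4655 f(20,14)=1120 f(20,16)=189 f(20,18)=20 f(20,20)=1
t=21: f(21,-1)=58786 f(21,1)=149226 f(21,3)=177650 f(21,5)=149226 f(21,7)=95931 f(21,9)=48279 f(21,11)=19019 f(21,13)=5775 f(21,15)=1309 f(21,17)=209 f(21,19)=21 f(21,21)=1
Σ_s f(21,s) = 705432
P = 705432/2097152 = 88179/262144

Answer: 88179/262144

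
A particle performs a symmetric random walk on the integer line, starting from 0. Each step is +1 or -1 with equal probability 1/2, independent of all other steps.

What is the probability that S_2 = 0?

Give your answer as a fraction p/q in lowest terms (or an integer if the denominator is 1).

Answer: 1/2

Derivation:
To return to 0 after 2 steps: need exactly 1 step of +1 and 1 of -1.
Favorable paths: C(2,1) = 2
Total paths: 2^2 = 4
P = 2/4 = 1/2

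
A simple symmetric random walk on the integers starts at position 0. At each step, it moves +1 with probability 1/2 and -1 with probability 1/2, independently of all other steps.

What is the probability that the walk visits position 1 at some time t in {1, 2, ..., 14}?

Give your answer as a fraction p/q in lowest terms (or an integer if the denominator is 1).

Answer: 1619/2048

Derivation:
Count via complement. Let g(t,s) = #length-t paths at position s with S_1..S_t all ≠ 1.
g(t,s) = g(t-1,s-1) + g(t-1,s+1) for s ≠ 1; g(t,1) = 0.
t=0: g(0,0)=1
t=1: g(1,-1)=1
t=2: g(2,-2)=1 g(2,0)=1
t=3: g(3,-3)=1 g(3,-1)=2
t=4: g(4,-4)=1 g(4,-2)=3 g(4,0)=2
t=5: g(5,-5)=1 g(5,-3)=4 g(5,-1)=5
t=6: g(6,-6)=1 g(6,-4)=5 g(6,-2)=9 g(6,0)=5
t=7: g(7,-7)=1 g(7,-5)=6 g(7,-3)=14 g(7,-1)=14
t=8: g(8,-8)=1 g(8,-6)=7 g(8,-4)=20 g(8,-2)=28 g(8,0)=14
t=9: g(9,-9)=1 g(9,-7)=8 g(9,-5)=27 g(9,-3)=48 g(9,-1)=42
t=10: g(10,-10)=1 g(10,-8)=9 g(10,-6)=35 g(10,-4)=75 g(10,-2)=90 g(10,0)=42
t=11: g(11,-11)=1 g(11,-9)=10 g(11,-7)=44 g(11,-5)=110 g(11,-3)=165 g(11,-1)=132
t=12: g(12,-12)=1 g(12,-10)=11 g(12,-8)=54 g(12,-6)=154 g(12,-4)=275 g(12,-2)=297 g(12,0)=132
t=13: g(13,-13)=1 g(13,-11)=12 g(13,-9)=65 g(13,-7)=208 g(13,-5)=429 g(13,-3)=572 g(13,-1)=429
t=14: g(14,-14)=1 g(14,-12)=13 g(14,-10)=77 g(14,-8)=273 g(14,-6)=637 g(14,-4)=1001 g(14,-2)=1001 g(14,0)=429
Paths never hitting 1: Σ_s g(14,s) = 3432
Paths hitting 1: 2^14 - 3432 = 12952
P = 12952/16384 = 1619/2048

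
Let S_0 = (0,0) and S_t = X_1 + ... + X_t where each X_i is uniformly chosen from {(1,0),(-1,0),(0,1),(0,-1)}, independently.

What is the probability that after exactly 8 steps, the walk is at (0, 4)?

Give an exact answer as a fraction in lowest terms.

Let h be the number of horizontal steps (so 8-h are vertical). To end at (0,4) need (h+0)/2 right-steps and ((8-h)+4)/2 up-steps.
Sum over h with 0 ≤ h ≤ 4, h ≡ 0 (mod 2), 8-h ≡ 0 (mod 2):
h=0: C(8,0)·C(0,0)·C(8,6) = 1·1·28 = 28
h=2: C(8,2)·C(2,1)·C(6,5) = 28·2·6 = 336
h=4: C(8,4)·C(4,2)·C(4,4) = 70·6·1 = 420
Total favorable: 784
Total paths: 4^8 = 65536
P = 784/65536 = 49/4096

Answer: 49/4096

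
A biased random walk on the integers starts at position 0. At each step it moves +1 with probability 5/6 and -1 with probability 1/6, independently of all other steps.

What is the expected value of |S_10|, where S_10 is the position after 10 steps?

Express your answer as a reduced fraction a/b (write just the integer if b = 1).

S_10 takes values m ≡ 0 (mod 2) with |m| ≤ 10; P(S_10=m) = C(10,(10+m)/2) · (5/6)^((10+m)/2) · (1/6)^((10-m)/2).
Distribution: P(S=-10)=1/60466176, P(S=-8)=25/30233088, P(S=-6)=125/6718464, P(S=-4)=625/2519424, P(S=-2)=21875/10077696, P(S=0)=21875/1679616, P(S=2)=546875/10077696, P(S=4)=390625/2519424, P(S=6)=1953125/6718464, P(S=8)=9765625/30233088, P(S=10)=9765625/60466176
E[|S_10|] = Σ_m |m|·P(S_10=m) = 50470895/7558272

Answer: 50470895/7558272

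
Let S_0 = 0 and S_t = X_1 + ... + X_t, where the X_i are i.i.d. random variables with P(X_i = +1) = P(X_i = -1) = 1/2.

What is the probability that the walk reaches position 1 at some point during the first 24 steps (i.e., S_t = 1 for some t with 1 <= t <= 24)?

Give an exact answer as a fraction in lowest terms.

Count via complement. Let g(t,s) = #length-t paths at position s with S_1..S_t all ≠ 1.
g(t,s) = g(t-1,s-1) + g(t-1,s+1) for s ≠ 1; g(t,1) = 0.
t=0: g(0,0)=1
t=1: g(1,-1)=1
t=2: g(2,-2)=1 g(2,0)=1
t=3: g(3,-3)=1 g(3,-1)=2
t=4: g(4,-4)=1 g(4,-2)=3 g(4,0)=2
t=5: g(5,-5)=1 g(5,-3)=4 g(5,-1)=5
t=6: g(6,-6)=1 g(6,-4)=5 g(6,-2)=9 g(6,0)=5
t=7: g(7,-7)=1 g(7,-5)=6 g(7,-3)=14 g(7,-1)=14
t=8: g(8,-8)=1 g(8,-6)=7 g(8,-4)=20 g(8,-2)=28 g(8,0)=14
t=9: g(9,-9)=1 g(9,-7)=8 g(9,-5)=27 g(9,-3)=48 g(9,-1)=42
t=10: g(10,-10)=1 g(10,-8)=9 g(10,-6)=35 g(10,-4)=75 g(10,-2)=90 g(10,0)=42
t=11: g(11,-11)=1 g(11,-9)=10 g(11,-7)=44 g(11,-5)=110 g(11,-3)=165 g(11,-1)=132
t=12: g(12,-12)=1 g(12,-10)=11 g(12,-8)=54 g(12,-6)=154 g(12,-4)=275 g(12,-2)=297 g(12,0)=132
t=13: g(13,-13)=1 g(13,-11)=12 g(13,-9)=65 g(13,-7)=208 g(13,-5)=429 g(13,-3)=572 g(13,-1)=429
t=14: g(14,-14)=1 g(14,-12)=13 g(14,-10)=77 g(14,-8)=273 g(14,-6)=637 g(14,-4)=1001 g(14,-2)=1001 g(14,0)=429
t=15: g(15,-15)=1 g(15,-13)=14 g(15,-11)=90 g(15,-9)=350 g(15,-7)=910 g(15,-5)=1638 g(15,-3)=2002 g(15,-1)=1430
t=16: g(16,-16)=1 g(16,-14)=15 g(16,-12)=104 g(16,-10)=440 g(16,-8)=1260 g(16,-6)=2548 g(16,-4)=3640 g(16,-2)=3432 g(16,0)=1430
t=17: g(17,-17)=1 g(17,-15)=16 g(17,-13)=119 g(17,-11)=544 g(17,-9)=1700 g(17,-7)=3808 g(17,-5)=6188 g(17,-3)=7072 g(17,-1)=4862
t=18: g(18,-18)=1 g(18,-16)=17 g(18,-14)=135 g(18,-12)=663 g(18,-10)=2244 g(18,-8)=5508 g(18,-6)=9996 g(18,-4)=13260 g(18,-2)=11934 g(18,0)=4862
t=19: g(19,-19)=1 g(19,-17)=18 g(19,-15)=152 g(19,-13)=798 g(19,-11)=2907 g(19,-9)=7752 g(19,-7)=15504 g(19,-5)=23256 g(19,-3)=25194 g(19,-1)=16796
t=20: g(20,-20)=1 g(20,-18)=19 g(20,-16)=170 g(20,-14)=950 g(20,-12)=3705 g(20,-10)=10659 g(20,-8)=23256 g(20,-6)=38760 g(20,-4)=48450 g(20,-2)=41990 g(20,0)=16796
t=21: g(21,-21)=1 g(21,-19)=20 g(21,-17)=189 g(21,-15)=1120 g(21,-13)=4655 g(21,-11)=14364 g(21,-9)=33915 g(21,-7)=62016 g(21,-5)=87210 g(21,-3)=90440 g(21,-1)=58786
t=22: g(22,-22)=1 g(22,-20)=21 g(22,-18)=209 g(22,-16)=1309 g(22,-14)=5775 g(22,-12)=19019 g(22,-10)=48279 g(22,-8)=95931 g(22,-6)=149226 g(22,-4)=177650 g(22,-2)=149226 g(22,0)=58786
t=23: g(23,-23)=1 g(23,-21)=22 g(23,-19)=230 g(23,-17)=1518 g(23,-15)=7084 g(23,-13)=24794 g(23,-11)=67298 g(23,-9)=144210 g(23,-7)=245157 g(23,-5)=326876 g(23,-3)=326876 g(23,-1)=208012
t=24: g(24,-24)=1 g(24,-22)=23 g(24,-20)=252 g(24,-18)=1748 g(24,-16)=8602 g(24,-14)=31878 g(24,-12)=92092 g(24,-10)=211508 g(24,-8)=389367 g(24,-6)=572033 g(24,-4)=653752 g(24,-2)=534888 g(24,0)=208012
Paths never hitting 1: Σ_s g(24,s) = 2704156
Paths hitting 1: 2^24 - 2704156 = 14073060
P = 14073060/16777216 = 3518265/4194304

Answer: 3518265/4194304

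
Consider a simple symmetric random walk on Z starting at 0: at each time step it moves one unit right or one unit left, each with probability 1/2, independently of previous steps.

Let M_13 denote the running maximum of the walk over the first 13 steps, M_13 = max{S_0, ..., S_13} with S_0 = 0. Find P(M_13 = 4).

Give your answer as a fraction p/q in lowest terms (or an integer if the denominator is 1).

Answer: 715/8192

Derivation:
Let M_13 = max(S_0,...,S_13). Use the reflection principle: for j ≥ 1, #{paths with M_13 ≥ j} = #{S_13 ≥ j} + #{S_13 ≥ j+1}.
By reflection, #{M_13 ≥ 4} = #{S_13 ≥ 4} + #{S_13 ≥ 5} = 1093 + 1093 = 2186.
#{M_13 ≥ 5} = #{S_13 ≥ 5} + #{S_13 ≥ 6} = 1093 + 378 = 1471.
#{M_13 = 4} = 2186 - 1471 = 715.
P(M_13 = 4) = 715/8192 = 715/8192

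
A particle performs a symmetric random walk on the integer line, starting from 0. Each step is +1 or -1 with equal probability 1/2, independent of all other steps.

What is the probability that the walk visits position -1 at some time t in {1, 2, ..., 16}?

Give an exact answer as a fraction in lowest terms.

Count via complement. Let g(t,s) = #length-t paths at position s with S_1..S_t all ≠ -1.
g(t,s) = g(t-1,s-1) + g(t-1,s+1) for s ≠ -1; g(t,-1) = 0.
t=0: g(0,0)=1
t=1: g(1,1)=1
t=2: g(2,0)=1 g(2,2)=1
t=3: g(3,1)=2 g(3,3)=1
t=4: g(4,0)=2 g(4,2)=3 g(4,4)=1
t=5: g(5,1)=5 g(5,3)=4 g(5,5)=1
t=6: g(6,0)=5 g(6,2)=9 g(6,4)=5 g(6,6)=1
t=7: g(7,1)=14 g(7,3)=14 g(7,5)=6 g(7,7)=1
t=8: g(8,0)=14 g(8,2)=28 g(8,4)=20 g(8,6)=7 g(8,8)=1
t=9: g(9,1)=42 g(9,3)=48 g(9,5)=27 g(9,7)=8 g(9,9)=1
t=10: g(10,0)=42 g(10,2)=90 g(10,4)=75 g(10,6)=35 g(10,8)=9 g(10,10)=1
t=11: g(11,1)=132 g(11,3)=165 g(11,5)=110 g(11,7)=44 g(11,9)=10 g(11,11)=1
t=12: g(12,0)=132 g(12,2)=297 g(12,4)=275 g(12,6)=154 g(12,8)=54 g(12,10)=11 g(12,12)=1
t=13: g(13,1)=429 g(13,3)=572 g(13,5)=429 g(13,7)=208 g(13,9)=65 g(13,11)=12 g(13,13)=1
t=14: g(14,0)=429 g(14,2)=1001 g(14,4)=1001 g(14,6)=637 g(14,8)=273 g(14,10)=77 g(14,12)=13 g(14,14)=1
t=15: g(15,1)=1430 g(15,3)=2002 g(15,5)=1638 g(15,7)=910 g(15,9)=350 g(15,11)=90 g(15,13)=14 g(15,15)=1
t=16: g(16,0)=1430 g(16,2)=3432 g(16,4)=3640 g(16,6)=2548 g(16,8)=1260 g(16,10)=440 g(16,12)=104 g(16,14)=15 g(16,16)=1
Paths never hitting -1: Σ_s g(16,s) = 12870
Paths hitting -1: 2^16 - 12870 = 52666
P = 52666/65536 = 26333/32768

Answer: 26333/32768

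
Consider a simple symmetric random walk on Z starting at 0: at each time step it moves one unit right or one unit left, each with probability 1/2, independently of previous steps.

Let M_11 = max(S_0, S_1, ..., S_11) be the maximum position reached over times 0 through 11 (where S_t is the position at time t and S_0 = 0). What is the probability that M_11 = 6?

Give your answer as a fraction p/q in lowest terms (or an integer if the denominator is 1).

Let M_11 = max(S_0,...,S_11). Use the reflection principle: for j ≥ 1, #{paths with M_11 ≥ j} = #{S_11 ≥ j} + #{S_11 ≥ j+1}.
By reflection, #{M_11 ≥ 6} = #{S_11 ≥ 6} + #{S_11 ≥ 7} = 67 + 67 = 134.
#{M_11 ≥ 7} = #{S_11 ≥ 7} + #{S_11 ≥ 8} = 67 + 12 = 79.
#{M_11 = 6} = 134 - 79 = 55.
P(M_11 = 6) = 55/2048 = 55/2048

Answer: 55/2048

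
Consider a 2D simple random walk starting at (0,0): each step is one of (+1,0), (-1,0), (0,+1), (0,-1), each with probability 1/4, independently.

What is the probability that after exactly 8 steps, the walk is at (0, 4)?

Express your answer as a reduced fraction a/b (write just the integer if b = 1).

Answer: 49/4096

Derivation:
Let h be the number of horizontal steps (so 8-h are vertical). To end at (0,4) need (h+0)/2 right-steps and ((8-h)+4)/2 up-steps.
Sum over h with 0 ≤ h ≤ 4, h ≡ 0 (mod 2), 8-h ≡ 0 (mod 2):
h=0: C(8,0)·C(0,0)·C(8,6) = 1·1·28 = 28
h=2: C(8,2)·C(2,1)·C(6,5) = 28·2·6 = 336
h=4: C(8,4)·C(4,2)·C(4,4) = 70·6·1 = 420
Total favorable: 784
Total paths: 4^8 = 65536
P = 784/65536 = 49/4096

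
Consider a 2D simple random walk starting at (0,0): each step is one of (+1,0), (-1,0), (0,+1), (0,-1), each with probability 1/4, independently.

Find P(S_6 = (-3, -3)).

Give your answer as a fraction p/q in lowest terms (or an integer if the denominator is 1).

Answer: 5/1024

Derivation:
Let h be the number of horizontal steps (so 6-h are vertical). To end at (-3,-3) need (h-3)/2 right-steps and ((6-h)-3)/2 up-steps.
Sum over h with 3 ≤ h ≤ 3, h ≡ 1 (mod 2), 6-h ≡ 1 (mod 2):
h=3: C(6,3)·C(3,0)·C(3,0) = 20·1·1 = 20
Total favorable: 20
Total paths: 4^6 = 4096
P = 20/4096 = 5/1024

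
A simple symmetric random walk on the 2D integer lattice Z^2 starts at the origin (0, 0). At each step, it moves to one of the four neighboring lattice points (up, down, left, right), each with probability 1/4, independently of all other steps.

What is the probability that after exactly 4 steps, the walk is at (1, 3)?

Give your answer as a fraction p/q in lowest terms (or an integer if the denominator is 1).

Let h be the number of horizontal steps (so 4-h are vertical). To end at (1,3) need (h+1)/2 right-steps and ((4-h)+3)/2 up-steps.
Sum over h with 1 ≤ h ≤ 1, h ≡ 1 (mod 2), 4-h ≡ 1 (mod 2):
h=1: C(4,1)·C(1,1)·C(3,3) = 4·1·1 = 4
Total favorable: 4
Total paths: 4^4 = 256
P = 4/256 = 1/64

Answer: 1/64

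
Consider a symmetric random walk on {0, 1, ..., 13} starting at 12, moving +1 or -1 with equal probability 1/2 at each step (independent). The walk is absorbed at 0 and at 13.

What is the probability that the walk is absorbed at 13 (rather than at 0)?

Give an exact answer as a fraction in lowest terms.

Answer: 12/13

Derivation:
Symmetric walk (p = 1/2): the harmonic-function argument gives P(hit 13 before 0 | start at 12) = a/N.
P = 12/13 = 12/13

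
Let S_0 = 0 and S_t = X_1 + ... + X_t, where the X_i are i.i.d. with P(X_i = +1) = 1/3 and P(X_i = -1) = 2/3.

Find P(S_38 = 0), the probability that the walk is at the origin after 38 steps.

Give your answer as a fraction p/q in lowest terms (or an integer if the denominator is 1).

To be at 0 after 38 steps: need exactly 19 steps of +1 and 19 of -1.
Number of such sequences: C(38,19) = 35345263800
Each has probability (1/3)^19 · (2/3)^19 = 524288/1350851717672992089
P = 35345263800 · 524288/1350851717672992089 = 6177032555724800/450283905890997363

Answer: 6177032555724800/450283905890997363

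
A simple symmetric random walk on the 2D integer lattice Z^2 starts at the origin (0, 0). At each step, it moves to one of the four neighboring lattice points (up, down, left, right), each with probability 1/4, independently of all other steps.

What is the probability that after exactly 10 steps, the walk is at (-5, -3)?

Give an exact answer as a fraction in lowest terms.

Answer: 525/262144

Derivation:
Let h be the number of horizontal steps (so 10-h are vertical). To end at (-5,-3) need (h-5)/2 right-steps and ((10-h)-3)/2 up-steps.
Sum over h with 5 ≤ h ≤ 7, h ≡ 1 (mod 2), 10-h ≡ 1 (mod 2):
h=5: C(10,5)·C(5,0)·C(5,1) = 252·1·5 = 1260
h=7: C(10,7)·C(7,1)·C(3,0) = 120·7·1 = 840
Total favorable: 2100
Total paths: 4^10 = 1048576
P = 2100/1048576 = 525/262144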